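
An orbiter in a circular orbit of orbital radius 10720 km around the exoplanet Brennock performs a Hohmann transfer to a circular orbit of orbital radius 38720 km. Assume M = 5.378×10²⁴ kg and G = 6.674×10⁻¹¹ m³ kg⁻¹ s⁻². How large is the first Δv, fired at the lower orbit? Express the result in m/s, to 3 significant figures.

Δv ≈ 1460 m/s

μ = GM = 6.674×10⁻¹¹ × 5.378×10²⁴ = 3.589×10¹⁴ m³/s².
r₁ = 10720 km = 1.072×10⁷ m.
r₂ = 38720 km = 3.872×10⁷ m.
Transfer ellipse a_t = (r₁ + r₂)/2 = 2.472×10⁷ m.
At r₁: circular v_c1 = √(μ/r₁) = 5786 m/s; transfer-periapsis v_p = √[μ(2/r₁ − 1/a_t)] = 7242 m/s.
Δv₁ = v_p − v_c1 = 1455 m/s.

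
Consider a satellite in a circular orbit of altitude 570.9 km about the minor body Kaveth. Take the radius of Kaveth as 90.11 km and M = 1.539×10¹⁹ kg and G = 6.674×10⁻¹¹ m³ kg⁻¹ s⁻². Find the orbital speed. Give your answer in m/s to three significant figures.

μ = GM = 6.674×10⁻¹¹ × 1.539×10¹⁹ = 1.027×10⁹ m³/s².
r = 90.11 + 570.9 = 661.01 km = 6.6101×10⁵ m.
For a circular orbit v = √(μ/r) = √(1.027×10⁹ / 6.610×10⁵) = √(1.554×10³) = 39.42 m/s.

v ≈ 39.4 m/s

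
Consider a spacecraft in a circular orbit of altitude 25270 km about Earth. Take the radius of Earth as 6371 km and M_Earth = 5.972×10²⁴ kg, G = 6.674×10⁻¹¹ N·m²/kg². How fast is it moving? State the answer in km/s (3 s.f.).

v ≈ 3.55 km/s

μ = GM = 6.674×10⁻¹¹ × 5.972×10²⁴ = 3.986×10¹⁴ m³/s².
r = 6371 + 25270 = 31641 km = 3.1641×10⁷ m.
For a circular orbit v = √(μ/r) = √(3.986×10¹⁴ / 3.164×10⁷) = √(1.260×10⁷) = 3549 m/s.
That is 3.549 km/s.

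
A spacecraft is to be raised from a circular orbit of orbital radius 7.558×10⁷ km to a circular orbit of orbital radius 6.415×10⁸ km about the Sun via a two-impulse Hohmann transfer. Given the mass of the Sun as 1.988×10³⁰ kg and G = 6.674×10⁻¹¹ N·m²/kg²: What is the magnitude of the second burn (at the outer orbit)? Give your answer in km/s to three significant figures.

μ = GM = 6.674×10⁻¹¹ × 1.988×10³⁰ = 1.327×10²⁰ m³/s².
r₁ = 7.558×10⁷ km = 7.558×10¹⁰ m.
r₂ = 6.415×10⁸ km = 6.415×10¹¹ m.
Transfer ellipse a_t = (r₁ + r₂)/2 = 3.585×10¹¹ m.
At r₁: circular v_c1 = √(μ/r₁) = 41900 m/s; transfer-perihelion v_p = √[μ(2/r₁ − 1/a_t)] = 56040 m/s.
At r₂: circular v_c2 = √(μ/r₂) = 14380 m/s; transfer-aphelion v_a = √[μ(2/r₂ − 1/a_t)] = 6603 m/s.
Δv₂ = v_c2 − v_a = 7779 m/s.
= 7.779 km/s.

Δv ≈ 7.78 km/s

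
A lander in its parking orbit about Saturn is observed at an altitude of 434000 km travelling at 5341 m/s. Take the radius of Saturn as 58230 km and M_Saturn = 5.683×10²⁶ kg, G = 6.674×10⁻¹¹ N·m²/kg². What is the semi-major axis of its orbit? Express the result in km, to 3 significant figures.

a ≈ 3.02×10⁵ km

μ = GM = 6.674×10⁻¹¹ × 5.683×10²⁶ = 3.793×10¹⁶ m³/s².
r = 58230 + 434000 = 4.9223×10⁵ km = 4.922×10⁸ m.
Specific orbital energy ε = v²/2 − μ/r = (5341)²/2 − 3.793×10¹⁶/4.922×10⁸ = -6.279×10⁷ J/kg.
Since ε = −μ/(2a), a = −μ/(2ε) = 3.020×10⁸ m = 3.0202×10⁵ km.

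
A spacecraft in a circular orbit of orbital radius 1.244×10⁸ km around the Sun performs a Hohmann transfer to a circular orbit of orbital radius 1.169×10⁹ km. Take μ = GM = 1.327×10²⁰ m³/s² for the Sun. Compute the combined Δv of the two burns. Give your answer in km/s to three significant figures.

r₁ = 1.244×10⁸ km = 1.244×10¹¹ m.
r₂ = 1.169×10⁹ km = 1.169×10¹² m.
Transfer ellipse a_t = (r₁ + r₂)/2 = 6.467×10¹¹ m.
At r₁: circular v_c1 = √(μ/r₁) = 32660 m/s; transfer-perihelion v_p = √[μ(2/r₁ − 1/a_t)] = 43910 m/s.
Δv₁ = v_p − v_c1 = 11250 m/s.
At r₂: circular v_c2 = √(μ/r₂) = 10650 m/s; transfer-aphelion v_a = √[μ(2/r₂ − 1/a_t)] = 4673 m/s.
Δv₂ = v_c2 − v_a = 5981 m/s.
Total Δv = Δv₁ + Δv₂ = 17230 m/s = 17.23 km/s.

Δv_total ≈ 17.2 km/s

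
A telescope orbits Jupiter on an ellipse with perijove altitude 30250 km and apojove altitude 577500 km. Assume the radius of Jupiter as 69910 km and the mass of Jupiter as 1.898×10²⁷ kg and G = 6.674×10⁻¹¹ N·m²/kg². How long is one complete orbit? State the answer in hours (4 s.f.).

T ≈ 35.44 hours

μ = GM = 6.674×10⁻¹¹ × 1.898×10²⁷ = 1.267×10¹⁷ m³/s².
r_p = 69910 + 30250 = 100160 km = 1.0016×10⁸ m.
r_a = 69910 + 577500 = 647410 km = 6.4741×10⁸ m.
Semi-major axis a = (r_p + r_a)/2 = (1.0016×10⁵ + 6.4741×10⁵)/2 = 3.7378×10⁵ km = 3.738×10⁸ m.
By Kepler's third law T = 2π√(a³/μ) = 2π × 2.030×10⁴ = 1.276×10⁵ s.
= 35.44 hours.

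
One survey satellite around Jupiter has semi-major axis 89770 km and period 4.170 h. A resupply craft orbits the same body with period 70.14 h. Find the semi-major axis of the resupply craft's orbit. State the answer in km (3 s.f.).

Kepler's third law: a³ ∝ T², so a₂ = a₁ (T₂/T₁)^(2/3).
T₂/T₁ = 16.82, (T₂/T₁)^(2/3) = 6.565.
a₂ = 89770 × 6.565 = 5.893×10⁵ km.

a₂ ≈ 5.89×10⁵ km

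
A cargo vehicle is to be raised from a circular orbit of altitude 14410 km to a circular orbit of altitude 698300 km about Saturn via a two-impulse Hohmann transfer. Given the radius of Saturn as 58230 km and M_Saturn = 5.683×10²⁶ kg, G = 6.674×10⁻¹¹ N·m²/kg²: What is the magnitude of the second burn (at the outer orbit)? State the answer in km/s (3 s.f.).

Δv ≈ 4.12 km/s

μ = GM = 6.674×10⁻¹¹ × 5.683×10²⁶ = 3.793×10¹⁶ m³/s².
r₁ = 58230 + 14410 = 72640 km = 7.2640×10⁷ m.
r₂ = 58230 + 698300 = 756530 km = 7.5653×10⁸ m.
Transfer ellipse a_t = (r₁ + r₂)/2 = 4.146×10⁸ m.
At r₁: circular v_c1 = √(μ/r₁) = 22850 m/s; transfer-perikrone v_p = √[μ(2/r₁ − 1/a_t)] = 30870 m/s.
At r₂: circular v_c2 = √(μ/r₂) = 7081 m/s; transfer-apokrone v_a = √[μ(2/r₂ − 1/a_t)] = 2964 m/s.
Δv₂ = v_c2 − v_a = 4117 m/s.
= 4.117 km/s.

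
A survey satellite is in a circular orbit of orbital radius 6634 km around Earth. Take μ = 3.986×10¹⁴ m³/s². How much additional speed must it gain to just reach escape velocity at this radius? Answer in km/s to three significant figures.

r = 6634 km = 6.634×10⁶ m.
Circular speed v_c = √(μ/r) = 7751 m/s.
Escape speed v_esc = √(2μ/r) = √2 × v_c = 10960 m/s.
Δv = v_esc − v_c = 3211 m/s = 3.211 km/s.

Δv ≈ 3.21 km/s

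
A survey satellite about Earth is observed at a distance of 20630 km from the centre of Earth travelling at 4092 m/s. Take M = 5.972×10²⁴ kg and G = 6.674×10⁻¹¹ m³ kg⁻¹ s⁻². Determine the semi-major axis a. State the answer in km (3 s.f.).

a ≈ 18200 km

μ = GM = 6.674×10⁻¹¹ × 5.972×10²⁴ = 3.986×10¹⁴ m³/s².
r = 2.063×10⁷ m.
Vis-viva rearranged: 1/a = 2/r − v²/μ = 9.695×10⁻⁸ − 4.201×10⁻⁸ = 5.493×10⁻⁸ m⁻¹.
a = 1.820×10⁷ m = 18203 km.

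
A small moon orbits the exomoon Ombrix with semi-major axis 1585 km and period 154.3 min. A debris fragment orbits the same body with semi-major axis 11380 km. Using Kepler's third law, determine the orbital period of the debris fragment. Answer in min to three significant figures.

T₂ ≈ 2970 min

Kepler's third law: T² ∝ a³, so T₂ = T₁ (a₂/a₁)^(3/2).
a₂/a₁ = 7.180, (a₂/a₁)^(3/2) = 19.24.
T₂ = 154.3 × 19.24 = 2968 min.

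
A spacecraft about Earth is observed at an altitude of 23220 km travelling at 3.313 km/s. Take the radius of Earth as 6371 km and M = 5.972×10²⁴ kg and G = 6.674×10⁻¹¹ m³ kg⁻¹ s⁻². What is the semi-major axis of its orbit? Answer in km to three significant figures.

a ≈ 25000 km

μ = GM = 6.674×10⁻¹¹ × 5.972×10²⁴ = 3.986×10¹⁴ m³/s².
r = 6371 + 23220 = 29591 km = 2.959×10⁷ m.
Vis-viva rearranged: 1/a = 2/r − v²/μ = 6.759×10⁻⁸ − 2.754×10⁻⁸ = 4.005×10⁻⁸ m⁻¹.
a = 2.497×10⁷ m = 24969 km.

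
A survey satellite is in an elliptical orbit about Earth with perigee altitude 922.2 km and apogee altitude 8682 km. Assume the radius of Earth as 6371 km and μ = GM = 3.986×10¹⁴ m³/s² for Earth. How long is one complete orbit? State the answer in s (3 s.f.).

r_p = 6371 + 922.2 = 7293.2 km = 7.2932×10⁶ m.
r_a = 6371 + 8682 = 15053 km = 1.5053×10⁷ m.
Semi-major axis a = (r_p + r_a)/2 = (7293.2 + 15053)/2 = 11173 km = 1.117×10⁷ m.
By Kepler's third law T = 2π√(a³/μ) = 2π × 1.871×10³ = 1.175×10⁴ s.

T ≈ 11800 s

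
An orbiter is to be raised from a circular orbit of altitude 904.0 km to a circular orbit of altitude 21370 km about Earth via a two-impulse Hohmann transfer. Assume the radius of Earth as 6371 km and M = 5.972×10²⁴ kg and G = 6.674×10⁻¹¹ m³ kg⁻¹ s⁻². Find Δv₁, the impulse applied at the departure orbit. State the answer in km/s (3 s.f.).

μ = GM = 6.674×10⁻¹¹ × 5.972×10²⁴ = 3.986×10¹⁴ m³/s².
r₁ = 6371 + 904.0 = 7275.0 km = 7.2750×10⁶ m.
r₂ = 6371 + 21370 = 27741 km = 2.7741×10⁷ m.
Transfer ellipse a_t = (r₁ + r₂)/2 = 1.751×10⁷ m.
At r₁: circular v_c1 = √(μ/r₁) = 7402 m/s; transfer-perigee v_p = √[μ(2/r₁ − 1/a_t)] = 9317 m/s.
Δv₁ = v_p − v_c1 = 1915 m/s.
= 1.915 km/s.

Δv ≈ 1.92 km/s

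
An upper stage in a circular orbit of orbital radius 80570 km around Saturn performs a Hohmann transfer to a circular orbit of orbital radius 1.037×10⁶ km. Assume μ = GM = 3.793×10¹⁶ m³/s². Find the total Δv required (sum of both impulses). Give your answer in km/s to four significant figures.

Δv_total ≈ 11.61 km/s

r₁ = 80570 km = 8.057×10⁷ m.
r₂ = 1.037×10⁶ km = 1.037×10⁹ m.
Transfer ellipse a_t = (r₁ + r₂)/2 = 5.588×10⁸ m.
At r₁: circular v_c1 = √(μ/r₁) = 21700 m/s; transfer-perikrone v_p = √[μ(2/r₁ − 1/a_t)] = 29560 m/s.
Δv₁ = v_p − v_c1 = 7861 m/s.
At r₂: circular v_c2 = √(μ/r₂) = 6048 m/s; transfer-apokrone v_a = √[μ(2/r₂ − 1/a_t)] = 2296 m/s.
Δv₂ = v_c2 − v_a = 3751 m/s.
Total Δv = Δv₁ + Δv₂ = 11610 m/s = 11.61 km/s.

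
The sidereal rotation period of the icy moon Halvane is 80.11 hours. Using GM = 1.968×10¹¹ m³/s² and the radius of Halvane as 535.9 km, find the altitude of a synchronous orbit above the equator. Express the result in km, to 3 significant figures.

h_sync ≈ 6920 km

T = 80.11 hours = 2.884×10⁵ s.
A synchronous orbit has period T, so by Kepler's third law a = (μT²/4π²)^(1/3).
μT²/4π² = 1.968×10¹¹ × (2.884×10⁵)² / 39.48 = 4.146×10²⁰ m³.
a = 7.457×10⁶ m = 7456.7 km.
Altitude h = a − R = 7456.7 − 535.9 = 6920.8 km.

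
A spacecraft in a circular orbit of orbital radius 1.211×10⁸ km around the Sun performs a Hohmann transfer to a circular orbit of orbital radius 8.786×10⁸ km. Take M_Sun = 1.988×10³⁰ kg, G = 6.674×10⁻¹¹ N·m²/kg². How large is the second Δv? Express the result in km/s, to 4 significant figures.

μ = GM = 6.674×10⁻¹¹ × 1.988×10³⁰ = 1.327×10²⁰ m³/s².
r₁ = 1.211×10⁸ km = 1.211×10¹¹ m.
r₂ = 8.786×10⁸ km = 8.786×10¹¹ m.
Transfer ellipse a_t = (r₁ + r₂)/2 = 4.998×10¹¹ m.
At r₁: circular v_c1 = √(μ/r₁) = 33100 m/s; transfer-perihelion v_p = √[μ(2/r₁ − 1/a_t)] = 43880 m/s.
At r₂: circular v_c2 = √(μ/r₂) = 12290 m/s; transfer-aphelion v_a = √[μ(2/r₂ − 1/a_t)] = 6049 m/s.
Δv₂ = v_c2 − v_a = 6240 m/s.
= 6.240 km/s.

Δv ≈ 6.240 km/s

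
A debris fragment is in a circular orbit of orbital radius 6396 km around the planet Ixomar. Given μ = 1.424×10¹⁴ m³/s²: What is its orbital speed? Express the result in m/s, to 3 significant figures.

r = 6396 km = 6.396×10⁶ m.
For a circular orbit v = √(μ/r) = √(1.424×10¹⁴ / 6.396×10⁶) = √(2.226×10⁷) = 4718 m/s.

v ≈ 4720 m/s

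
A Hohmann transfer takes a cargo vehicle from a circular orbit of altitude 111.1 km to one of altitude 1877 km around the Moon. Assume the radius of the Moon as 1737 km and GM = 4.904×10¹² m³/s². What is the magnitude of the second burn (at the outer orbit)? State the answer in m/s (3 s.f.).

r₁ = 1737 + 111.1 = 1848.1 km = 1.8481×10⁶ m.
r₂ = 1737 + 1877 = 3614.0 km = 3.6140×10⁶ m.
Transfer ellipse a_t = (r₁ + r₂)/2 = 2.731×10⁶ m.
At r₁: circular v_c1 = √(μ/r₁) = 1629 m/s; transfer-perilune v_p = √[μ(2/r₁ − 1/a_t)] = 1874 m/s.
At r₂: circular v_c2 = √(μ/r₂) = 1165 m/s; transfer-apolune v_a = √[μ(2/r₂ − 1/a_t)] = 958.3 m/s.
Δv₂ = v_c2 − v_a = 206.6 m/s.

Δv ≈ 207 m/s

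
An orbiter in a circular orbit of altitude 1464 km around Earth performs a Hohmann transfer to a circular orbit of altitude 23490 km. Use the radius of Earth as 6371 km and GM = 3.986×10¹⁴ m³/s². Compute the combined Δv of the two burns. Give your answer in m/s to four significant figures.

Δv_total ≈ 3143 m/s

r₁ = 6371 + 1464 = 7835.0 km = 7.8350×10⁶ m.
r₂ = 6371 + 23490 = 29861 km = 2.9861×10⁷ m.
Transfer ellipse a_t = (r₁ + r₂)/2 = 1.885×10⁷ m.
At r₁: circular v_c1 = √(μ/r₁) = 7133 m/s; transfer-perigee v_p = √[μ(2/r₁ − 1/a_t)] = 8978 m/s.
Δv₁ = v_p − v_c1 = 1845 m/s.
At r₂: circular v_c2 = √(μ/r₂) = 3654 m/s; transfer-apogee v_a = √[μ(2/r₂ − 1/a_t)] = 2356 m/s.
Δv₂ = v_c2 − v_a = 1298 m/s.
Total Δv = Δv₁ + Δv₂ = 3143 m/s.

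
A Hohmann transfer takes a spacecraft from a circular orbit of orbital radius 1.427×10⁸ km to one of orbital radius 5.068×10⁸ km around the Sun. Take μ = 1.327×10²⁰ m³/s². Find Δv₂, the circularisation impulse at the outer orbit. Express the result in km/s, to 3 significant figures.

r₁ = 1.427×10⁸ km = 1.427×10¹¹ m.
r₂ = 5.068×10⁸ km = 5.068×10¹¹ m.
Transfer ellipse a_t = (r₁ + r₂)/2 = 3.248×10¹¹ m.
At r₁: circular v_c1 = √(μ/r₁) = 30490 m/s; transfer-perihelion v_p = √[μ(2/r₁ − 1/a_t)] = 38090 m/s.
At r₂: circular v_c2 = √(μ/r₂) = 16180 m/s; transfer-aphelion v_a = √[μ(2/r₂ − 1/a_t)] = 10730 m/s.
Δv₂ = v_c2 − v_a = 5455 m/s.
= 5.455 km/s.

Δv ≈ 5.46 km/s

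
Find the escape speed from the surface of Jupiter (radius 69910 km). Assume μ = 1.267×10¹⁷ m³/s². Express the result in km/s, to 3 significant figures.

v_esc ≈ 60.2 km/s

r = R = 6.991×10⁷ m.
Escape speed v_esc = √(2μ/r) = √(2 × 1.267×10¹⁷ / 6.991×10⁷) = √(3.625×10⁹) = 60210 m/s.
= 60.21 km/s.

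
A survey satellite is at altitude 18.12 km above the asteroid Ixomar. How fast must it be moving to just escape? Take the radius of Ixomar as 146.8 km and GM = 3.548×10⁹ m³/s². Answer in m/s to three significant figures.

r = 146.8 + 18.12 = 164.92 km = 1.6492×10⁵ m.
Escape speed v_esc = √(2μ/r) = √(2 × 3.548×10⁹ / 1.649×10⁵) = √(4.303×10⁴) = 207.4 m/s.

v_esc ≈ 207 m/s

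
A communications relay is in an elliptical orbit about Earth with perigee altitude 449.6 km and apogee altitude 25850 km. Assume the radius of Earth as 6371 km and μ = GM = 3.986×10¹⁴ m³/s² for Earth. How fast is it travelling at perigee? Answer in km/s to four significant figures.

r_p = 6371 + 449.6 = 6820.6 km = 6.8206×10⁶ m.
r_a = 6371 + 25850 = 32221 km = 3.2221×10⁷ m.
Semi-major axis a = (r_p + r_a)/2 = 19521 km = 1.952×10⁷ m.
Vis-viva: v² = μ(2/r − 1/a) = 3.986×10¹⁴ × (2.932×10⁻⁷ − 5.123×10⁻⁸) = 9.646×10⁷ m²/s².
v = 9822 m/s = 9.822 km/s.

v ≈ 9.822 km/s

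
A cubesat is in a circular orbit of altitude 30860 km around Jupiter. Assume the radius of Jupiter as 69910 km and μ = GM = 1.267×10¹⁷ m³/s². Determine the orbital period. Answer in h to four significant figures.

r = 69910 + 30860 = 100770 km = 1.0077×10⁸ m.
Kepler's third law: T = 2π√(r³/μ) = 2π√((1.008×10⁸)³ / 1.267×10¹⁷).
r³/μ = 8.076×10⁶ s², so T = 2π × 2.842×10³ = 1.786×10⁴ s.
Converting: 1.786×10⁴ s ÷ 3600 = 4.960 h.

T ≈ 4.960 h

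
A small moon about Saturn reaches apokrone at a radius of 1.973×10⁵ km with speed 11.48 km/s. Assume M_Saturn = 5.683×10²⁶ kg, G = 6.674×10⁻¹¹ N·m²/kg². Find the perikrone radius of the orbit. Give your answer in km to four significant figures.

perikrone radius ≈ 1.029×10⁵ km

μ = GM = 6.674×10⁻¹¹ × 5.683×10²⁶ = 3.793×10¹⁶ m³/s².
r_a = 1.973×10⁸ m.
Specific energy ε = v²/2 − μ/r = -1.263×10⁸ J/kg, so a = −μ/(2ε) = 1.501×10⁸ m.
The apsides satisfy r_p + r_a = 2a, so the perikrone radius is 2a − r_a = 1.029×10⁸ m = 1.0290×10⁵ km.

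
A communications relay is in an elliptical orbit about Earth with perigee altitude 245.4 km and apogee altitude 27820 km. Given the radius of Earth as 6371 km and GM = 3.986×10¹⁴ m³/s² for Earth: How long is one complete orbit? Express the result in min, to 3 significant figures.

r_p = 6371 + 245.4 = 6616.4 km = 6.6164×10⁶ m.
r_a = 6371 + 27820 = 34191 km = 3.4191×10⁷ m.
Semi-major axis a = (r_p + r_a)/2 = (6616.4 + 34191)/2 = 20404 km = 2.040×10⁷ m.
By Kepler's third law T = 2π√(a³/μ) = 2π × 4.616×10³ = 2.901×10⁴ s.
= 483.4 min.

T ≈ 483 min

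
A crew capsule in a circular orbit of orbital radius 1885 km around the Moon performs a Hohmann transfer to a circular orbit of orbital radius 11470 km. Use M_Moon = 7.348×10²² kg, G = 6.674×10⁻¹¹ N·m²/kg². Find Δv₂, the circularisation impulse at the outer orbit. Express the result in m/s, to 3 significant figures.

Δv ≈ 306 m/s

μ = GM = 6.674×10⁻¹¹ × 7.348×10²² = 4.904×10¹² m³/s².
r₁ = 1885 km = 1.885×10⁶ m.
r₂ = 11470 km = 1.147×10⁷ m.
Transfer ellipse a_t = (r₁ + r₂)/2 = 6.678×10⁶ m.
At r₁: circular v_c1 = √(μ/r₁) = 1613 m/s; transfer-perilune v_p = √[μ(2/r₁ − 1/a_t)] = 2114 m/s.
At r₂: circular v_c2 = √(μ/r₂) = 653.9 m/s; transfer-apolune v_a = √[μ(2/r₂ − 1/a_t)] = 347.4 m/s.
Δv₂ = v_c2 − v_a = 306.5 m/s.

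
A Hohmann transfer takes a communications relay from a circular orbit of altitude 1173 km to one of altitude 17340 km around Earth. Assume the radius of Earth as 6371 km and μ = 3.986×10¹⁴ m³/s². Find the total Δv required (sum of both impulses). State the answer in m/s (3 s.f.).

r₁ = 6371 + 1173 = 7544.0 km = 7.5440×10⁶ m.
r₂ = 6371 + 17340 = 23711 km = 2.3711×10⁷ m.
Transfer ellipse a_t = (r₁ + r₂)/2 = 1.563×10⁷ m.
At r₁: circular v_c1 = √(μ/r₁) = 7269 m/s; transfer-perigee v_p = √[μ(2/r₁ − 1/a_t)] = 8954 m/s.
Δv₁ = v_p − v_c1 = 1685 m/s.
At r₂: circular v_c2 = √(μ/r₂) = 4100 m/s; transfer-apogee v_a = √[μ(2/r₂ − 1/a_t)] = 2849 m/s.
Δv₂ = v_c2 − v_a = 1251 m/s.
Total Δv = Δv₁ + Δv₂ = 2936 m/s.

Δv_total ≈ 2940 m/s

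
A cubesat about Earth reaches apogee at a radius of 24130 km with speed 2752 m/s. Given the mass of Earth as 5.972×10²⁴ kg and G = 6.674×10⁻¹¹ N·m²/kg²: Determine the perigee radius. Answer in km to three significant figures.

perigee radius ≈ 7180 km

μ = GM = 6.674×10⁻¹¹ × 5.972×10²⁴ = 3.986×10¹⁴ m³/s².
r_a = 2.413×10⁷ m.
Specific energy ε = v²/2 − μ/r = -1.273×10⁷ J/kg, so a = −μ/(2ε) = 1.565×10⁷ m.
The apsides satisfy r_p + r_a = 2a, so the perigee radius is 2a − r_a = 7.177×10⁶ m = 7177.4 km.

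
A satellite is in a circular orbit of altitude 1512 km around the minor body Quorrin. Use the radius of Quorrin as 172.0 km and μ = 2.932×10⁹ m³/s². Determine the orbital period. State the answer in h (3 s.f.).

r = 172.0 + 1512 = 1684.0 km = 1.6840×10⁶ m.
Kepler's third law: T = 2π√(r³/μ) = 2π√((1.684×10⁶)³ / 2.932×10⁹).
r³/μ = 1.629×10⁹ s², so T = 2π × 4.036×10⁴ = 2.536×10⁵ s.
Converting: 2.536×10⁵ s ÷ 3600 = 70.44 h.

T ≈ 70.4 h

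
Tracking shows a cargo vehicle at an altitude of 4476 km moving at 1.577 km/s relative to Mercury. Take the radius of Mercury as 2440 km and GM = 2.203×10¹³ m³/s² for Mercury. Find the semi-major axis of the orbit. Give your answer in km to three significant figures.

a ≈ 5670 km

r = 2440 + 4476 = 6916.0 km = 6.916×10⁶ m.
Vis-viva rearranged: 1/a = 2/r − v²/μ = 2.892×10⁻⁷ − 1.129×10⁻⁷ = 1.763×10⁻⁷ m⁻¹.
a = 5.672×10⁶ m = 5672.3 km.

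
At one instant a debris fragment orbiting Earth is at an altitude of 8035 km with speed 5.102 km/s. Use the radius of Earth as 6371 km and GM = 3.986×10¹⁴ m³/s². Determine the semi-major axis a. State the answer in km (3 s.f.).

r = 6371 + 8035 = 14406 km = 1.441×10⁷ m.
Specific orbital energy ε = v²/2 − μ/r = (5102)²/2 − 3.986×10¹⁴/1.441×10⁷ = -1.465×10⁷ J/kg.
Since ε = −μ/(2a), a = −μ/(2ε) = 1.360×10⁷ m = 13601 km.

a ≈ 13600 km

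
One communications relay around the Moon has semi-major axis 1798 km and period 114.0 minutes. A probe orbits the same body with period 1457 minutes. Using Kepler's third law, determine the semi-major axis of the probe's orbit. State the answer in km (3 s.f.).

Kepler's third law: a³ ∝ T², so a₂ = a₁ (T₂/T₁)^(2/3).
T₂/T₁ = 12.78, (T₂/T₁)^(2/3) = 5.466.
a₂ = 1798 × 5.466 = 9829 km.

a₂ ≈ 9830 km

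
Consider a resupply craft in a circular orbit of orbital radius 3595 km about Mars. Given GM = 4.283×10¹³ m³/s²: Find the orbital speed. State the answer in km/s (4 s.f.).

v ≈ 3.452 km/s

r = 3595 km = 3.595×10⁶ m.
For a circular orbit v = √(μ/r) = √(4.283×10¹³ / 3.595×10⁶) = √(1.191×10⁷) = 3452 m/s.
That is 3.452 km/s.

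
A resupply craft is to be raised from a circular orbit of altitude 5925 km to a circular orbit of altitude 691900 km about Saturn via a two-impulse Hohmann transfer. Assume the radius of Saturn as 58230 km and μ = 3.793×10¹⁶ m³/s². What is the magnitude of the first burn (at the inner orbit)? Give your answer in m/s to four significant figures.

Δv ≈ 8689 m/s

r₁ = 58230 + 5925 = 64155 km = 6.4155×10⁷ m.
r₂ = 58230 + 691900 = 750130 km = 7.5013×10⁸ m.
Transfer ellipse a_t = (r₁ + r₂)/2 = 4.071×10⁸ m.
At r₁: circular v_c1 = √(μ/r₁) = 24320 m/s; transfer-perikrone v_p = √[μ(2/r₁ − 1/a_t)] = 33000 m/s.
Δv₁ = v_p − v_c1 = 8689 m/s.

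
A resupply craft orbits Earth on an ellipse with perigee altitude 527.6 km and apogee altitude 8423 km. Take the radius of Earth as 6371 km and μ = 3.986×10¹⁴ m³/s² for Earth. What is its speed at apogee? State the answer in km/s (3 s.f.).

r_p = 6371 + 527.6 = 6898.6 km = 6.8986×10⁶ m.
r_a = 6371 + 8423 = 14794 km = 1.4794×10⁷ m.
Semi-major axis a = (r_p + r_a)/2 = 10846 km = 1.085×10⁷ m.
Vis-viva: v² = μ(2/r − 1/a) = 3.986×10¹⁴ × (1.352×10⁻⁷ − 9.220×10⁻⁸) = 1.714×10⁷ m²/s².
v = 4140 m/s = 4.140 km/s.

v ≈ 4.14 km/s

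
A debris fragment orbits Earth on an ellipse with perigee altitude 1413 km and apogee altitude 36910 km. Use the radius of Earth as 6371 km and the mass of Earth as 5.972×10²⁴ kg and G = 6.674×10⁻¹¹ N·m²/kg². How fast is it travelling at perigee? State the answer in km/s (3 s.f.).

v ≈ 9.32 km/s

μ = GM = 6.674×10⁻¹¹ × 5.972×10²⁴ = 3.986×10¹⁴ m³/s².
r_p = 6371 + 1413 = 7784.0 km = 7.7840×10⁶ m.
r_a = 6371 + 36910 = 43281 km = 4.3281×10⁷ m.
Semi-major axis a = (r_p + r_a)/2 = 25532 km = 2.553×10⁷ m.
Vis-viva: v² = μ(2/r − 1/a) = 3.986×10¹⁴ × (2.569×10⁻⁷ − 3.917×10⁻⁸) = 8.680×10⁷ m²/s².
v = 9317 m/s = 9.317 km/s.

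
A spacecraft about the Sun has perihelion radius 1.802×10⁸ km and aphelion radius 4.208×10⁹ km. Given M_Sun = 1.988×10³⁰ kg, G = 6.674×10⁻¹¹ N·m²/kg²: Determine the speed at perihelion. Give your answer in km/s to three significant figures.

v ≈ 37.6 km/s

μ = GM = 6.674×10⁻¹¹ × 1.988×10³⁰ = 1.327×10²⁰ m³/s².
Semi-major axis a = (r_p + r_a)/2 = 2.1941×10⁹ km = 2.194×10¹² m.
Vis-viva: v² = μ(2/r − 1/a) = 1.327×10²⁰ × (1.110×10⁻¹¹ − 4.558×10⁻¹³) = 1.412×10⁹ m²/s².
v = 37580 m/s = 37.58 km/s.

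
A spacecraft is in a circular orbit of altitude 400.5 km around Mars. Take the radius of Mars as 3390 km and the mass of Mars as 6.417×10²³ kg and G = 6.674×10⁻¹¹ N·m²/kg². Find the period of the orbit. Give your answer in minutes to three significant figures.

T ≈ 118 minutes

μ = GM = 6.674×10⁻¹¹ × 6.417×10²³ = 4.283×10¹³ m³/s².
r = 3390 + 400.5 = 3790.5 km = 3.7905×10⁶ m.
Kepler's third law: T = 2π√(r³/μ) = 2π√((3.790×10⁶)³ / 4.283×10¹³).
r³/μ = 1.272×10⁶ s², so T = 2π × 1.128×10³ = 7.085×10³ s.
Converting: 7.085×10³ s ÷ 60.00 = 118.1 minutes.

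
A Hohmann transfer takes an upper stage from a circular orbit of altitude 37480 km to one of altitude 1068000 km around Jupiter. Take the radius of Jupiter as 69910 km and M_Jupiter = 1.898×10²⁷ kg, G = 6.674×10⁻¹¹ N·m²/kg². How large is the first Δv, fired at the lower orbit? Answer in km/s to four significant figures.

Δv ≈ 12.08 km/s

μ = GM = 6.674×10⁻¹¹ × 1.898×10²⁷ = 1.267×10¹⁷ m³/s².
r₁ = 69910 + 37480 = 107390 km = 1.0739×10⁸ m.
r₂ = 69910 + 1068000 = 1137900 km = 1.1379×10⁹ m.
Transfer ellipse a_t = (r₁ + r₂)/2 = 6.226×10⁸ m.
At r₁: circular v_c1 = √(μ/r₁) = 34340 m/s; transfer-perijove v_p = √[μ(2/r₁ − 1/a_t)] = 46430 m/s.
Δv₁ = v_p − v_c1 = 12080 m/s.
= 12.08 km/s.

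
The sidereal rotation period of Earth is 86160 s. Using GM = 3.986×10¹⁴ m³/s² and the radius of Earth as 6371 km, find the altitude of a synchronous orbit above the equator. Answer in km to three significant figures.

A synchronous orbit has period T, so by Kepler's third law a = (μT²/4π²)^(1/3).
μT²/4π² = 3.986×10¹⁴ × (8.616×10⁴)² / 39.48 = 7.495×10²² m³.
a = 4.216×10⁷ m = 42163 km.
Altitude h = a − R = 42163 − 6371 = 35792 km.

h_sync ≈ 35800 km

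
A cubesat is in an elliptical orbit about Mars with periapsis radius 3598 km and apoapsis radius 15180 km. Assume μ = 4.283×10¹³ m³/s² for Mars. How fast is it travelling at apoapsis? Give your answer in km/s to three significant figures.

v ≈ 1.04 km/s

Semi-major axis a = (r_p + r_a)/2 = 9389.0 km = 9.389×10⁶ m.
Vis-viva: v² = μ(2/r − 1/a) = 4.283×10¹³ × (1.318×10⁻⁷ − 1.065×10⁻⁷) = 1.081×10⁶ m²/s².
v = 1040 m/s = 1.040 km/s.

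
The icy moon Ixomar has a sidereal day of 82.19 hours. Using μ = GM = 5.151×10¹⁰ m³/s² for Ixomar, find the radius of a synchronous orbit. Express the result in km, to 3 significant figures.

r_sync ≈ 4850 km

T = 82.19 hours = 2.959×10⁵ s.
A synchronous orbit has period T, so by Kepler's third law a = (μT²/4π²)^(1/3).
μT²/4π² = 5.151×10¹⁰ × (2.959×10⁵)² / 39.48 = 1.142×10²⁰ m³.
a = 4.852×10⁶ m = 4852.0 km.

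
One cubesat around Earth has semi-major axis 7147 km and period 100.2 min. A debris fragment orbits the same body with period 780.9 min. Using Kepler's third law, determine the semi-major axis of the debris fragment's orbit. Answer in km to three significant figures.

Kepler's third law: a³ ∝ T², so a₂ = a₁ (T₂/T₁)^(2/3).
T₂/T₁ = 7.793, (T₂/T₁)^(2/3) = 3.931.
a₂ = 7147 × 3.931 = 28090 km.

a₂ ≈ 28100 km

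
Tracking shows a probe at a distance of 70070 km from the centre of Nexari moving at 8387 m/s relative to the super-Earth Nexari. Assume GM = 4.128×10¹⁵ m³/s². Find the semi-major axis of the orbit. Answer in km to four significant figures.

r = 7.007×10⁷ m.
Specific orbital energy ε = v²/2 − μ/r = (8387)²/2 − 4.128×10¹⁵/7.007×10⁷ = -2.374×10⁷ J/kg.
Since ε = −μ/(2a), a = −μ/(2ε) = 8.694×10⁷ m = 86936 km.

a ≈ 86940 km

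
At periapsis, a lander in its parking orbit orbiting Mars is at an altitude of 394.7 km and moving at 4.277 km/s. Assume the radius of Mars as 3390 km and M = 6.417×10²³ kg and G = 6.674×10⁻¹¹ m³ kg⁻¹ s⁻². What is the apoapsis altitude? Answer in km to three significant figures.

μ = GM = 6.674×10⁻¹¹ × 6.417×10²³ = 4.283×10¹³ m³/s².
r_p = 3390 + 394.7 = 3784.7 km = 3.785×10⁶ m.
Specific energy ε = v²/2 − μ/r = -2.169×10⁶ J/kg, so a = −μ/(2ε) = 9.870×10⁶ m.
The apsides satisfy r_p + r_a = 2a, so the apoapsis radius is 2a − r_p = 1.596×10⁷ m = 15956 km.
Apoapsis altitude = 15956 − 3390 = 12566 km.

apoapsis altitude ≈ 12600 km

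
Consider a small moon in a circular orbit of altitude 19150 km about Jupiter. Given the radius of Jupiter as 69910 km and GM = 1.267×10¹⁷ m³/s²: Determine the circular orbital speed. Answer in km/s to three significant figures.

r = 69910 + 19150 = 89060 km = 8.9060×10⁷ m.
For a circular orbit v = √(μ/r) = √(1.267×10¹⁷ / 8.906×10⁷) = √(1.423×10⁹) = 37720 m/s.
That is 37.72 km/s.

v ≈ 37.7 km/s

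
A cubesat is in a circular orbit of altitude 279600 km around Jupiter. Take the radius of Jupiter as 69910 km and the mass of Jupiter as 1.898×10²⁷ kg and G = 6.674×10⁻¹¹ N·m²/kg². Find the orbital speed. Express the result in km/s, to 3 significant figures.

μ = GM = 6.674×10⁻¹¹ × 1.898×10²⁷ = 1.267×10¹⁷ m³/s².
r = 69910 + 279600 = 349510 km = 3.4951×10⁸ m.
For a circular orbit v = √(μ/r) = √(1.267×10¹⁷ / 3.495×10⁸) = √(3.624×10⁸) = 19040 m/s.
That is 19.04 km/s.

v ≈ 19.0 km/s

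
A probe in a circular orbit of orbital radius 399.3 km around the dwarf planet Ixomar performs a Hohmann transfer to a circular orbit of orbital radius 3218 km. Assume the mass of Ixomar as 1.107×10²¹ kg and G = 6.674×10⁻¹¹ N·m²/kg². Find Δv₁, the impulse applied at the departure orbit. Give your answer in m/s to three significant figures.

Δv ≈ 144 m/s

μ = GM = 6.674×10⁻¹¹ × 1.107×10²¹ = 7.388×10¹⁰ m³/s².
r₁ = 399.3 km = 3.993×10⁵ m.
r₂ = 3218 km = 3.218×10⁶ m.
Transfer ellipse a_t = (r₁ + r₂)/2 = 1.809×10⁶ m.
At r₁: circular v_c1 = √(μ/r₁) = 430.1 m/s; transfer-periapsis v_p = √[μ(2/r₁ − 1/a_t)] = 573.8 m/s.
Δv₁ = v_p − v_c1 = 143.6 m/s.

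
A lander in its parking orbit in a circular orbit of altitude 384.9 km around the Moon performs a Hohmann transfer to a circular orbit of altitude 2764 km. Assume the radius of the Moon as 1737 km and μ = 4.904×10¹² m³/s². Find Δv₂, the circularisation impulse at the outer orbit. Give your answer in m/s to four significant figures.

r₁ = 1737 + 384.9 = 2121.9 km = 2.1219×10⁶ m.
r₂ = 1737 + 2764 = 4501.0 km = 4.5010×10⁶ m.
Transfer ellipse a_t = (r₁ + r₂)/2 = 3.311×10⁶ m.
At r₁: circular v_c1 = √(μ/r₁) = 1520 m/s; transfer-perilune v_p = √[μ(2/r₁ − 1/a_t)] = 1772 m/s.
At r₂: circular v_c2 = √(μ/r₂) = 1044 m/s; transfer-apolune v_a = √[μ(2/r₂ − 1/a_t)] = 835.6 m/s.
Δv₂ = v_c2 − v_a = 208.3 m/s.

Δv ≈ 208.3 m/s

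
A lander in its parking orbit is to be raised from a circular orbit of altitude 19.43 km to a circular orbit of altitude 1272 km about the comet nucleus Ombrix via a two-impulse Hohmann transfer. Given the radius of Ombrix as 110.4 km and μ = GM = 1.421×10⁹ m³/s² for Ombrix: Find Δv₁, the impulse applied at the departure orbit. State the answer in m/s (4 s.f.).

Δv ≈ 36.84 m/s

r₁ = 110.4 + 19.43 = 129.83 km = 1.2983×10⁵ m.
r₂ = 110.4 + 1272 = 1382.4 km = 1.3824×10⁶ m.
Transfer ellipse a_t = (r₁ + r₂)/2 = 7.561×10⁵ m.
At r₁: circular v_c1 = √(μ/r₁) = 104.6 m/s; transfer-periapsis v_p = √[μ(2/r₁ − 1/a_t)] = 141.5 m/s.
Δv₁ = v_p − v_c1 = 36.84 m/s.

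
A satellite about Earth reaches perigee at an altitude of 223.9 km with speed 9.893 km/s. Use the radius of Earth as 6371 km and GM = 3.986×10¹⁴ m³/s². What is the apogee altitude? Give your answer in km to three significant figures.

apogee altitude ≈ 21700 km

r_p = 6371 + 223.9 = 6594.9 km = 6.595×10⁶ m.
Specific energy ε = v²/2 − μ/r = -1.150×10⁷ J/kg, so a = −μ/(2ε) = 1.732×10⁷ m.
The apsides satisfy r_p + r_a = 2a, so the apogee radius is 2a − r_p = 2.805×10⁷ m = 28051 km.
Apogee altitude = 28051 − 6371 = 21680 km.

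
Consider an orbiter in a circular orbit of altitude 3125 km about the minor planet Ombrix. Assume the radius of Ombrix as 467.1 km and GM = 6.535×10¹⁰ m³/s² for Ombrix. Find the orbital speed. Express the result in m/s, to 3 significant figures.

r = 467.1 + 3125 = 3592.1 km = 3.5921×10⁶ m.
For a circular orbit v = √(μ/r) = √(6.535×10¹⁰ / 3.592×10⁶) = √(1.819×10⁴) = 134.9 m/s.

v ≈ 135 m/s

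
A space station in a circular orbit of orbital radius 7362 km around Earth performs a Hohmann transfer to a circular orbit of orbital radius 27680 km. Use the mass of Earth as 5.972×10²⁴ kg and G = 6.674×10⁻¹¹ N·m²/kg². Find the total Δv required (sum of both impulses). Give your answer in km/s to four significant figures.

Δv_total ≈ 3.225 km/s

μ = GM = 6.674×10⁻¹¹ × 5.972×10²⁴ = 3.986×10¹⁴ m³/s².
r₁ = 7362 km = 7.362×10⁶ m.
r₂ = 27680 km = 2.768×10⁷ m.
Transfer ellipse a_t = (r₁ + r₂)/2 = 1.752×10⁷ m.
At r₁: circular v_c1 = √(μ/r₁) = 7358 m/s; transfer-perigee v_p = √[μ(2/r₁ − 1/a_t)] = 9248 m/s.
Δv₁ = v_p − v_c1 = 1890 m/s.
At r₂: circular v_c2 = √(μ/r₂) = 3795 m/s; transfer-apogee v_a = √[μ(2/r₂ − 1/a_t)] = 2460 m/s.
Δv₂ = v_c2 − v_a = 1335 m/s.
Total Δv = Δv₁ + Δv₂ = 3225 m/s = 3.225 km/s.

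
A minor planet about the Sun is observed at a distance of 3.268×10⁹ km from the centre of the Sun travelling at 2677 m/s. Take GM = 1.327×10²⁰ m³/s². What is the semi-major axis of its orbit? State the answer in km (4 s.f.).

r = 3.268×10¹² m.
Specific orbital energy ε = v²/2 − μ/r = (2677)²/2 − 1.327×10²⁰/3.268×10¹² = -3.702×10⁷ J/kg.
Since ε = −μ/(2a), a = −μ/(2ε) = 1.792×10¹² m = 1.7921×10⁹ km.

a ≈ 1.792×10⁹ km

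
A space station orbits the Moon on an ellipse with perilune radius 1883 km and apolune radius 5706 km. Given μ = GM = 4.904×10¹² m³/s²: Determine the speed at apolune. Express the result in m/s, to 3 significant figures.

v ≈ 653 m/s

Semi-major axis a = (r_p + r_a)/2 = 3794.5 km = 3.794×10⁶ m.
Vis-viva: v² = μ(2/r − 1/a) = 4.904×10¹² × (3.505×10⁻⁷ − 2.635×10⁻⁷) = 4.265×10⁵ m²/s².
v = 653.1 m/s.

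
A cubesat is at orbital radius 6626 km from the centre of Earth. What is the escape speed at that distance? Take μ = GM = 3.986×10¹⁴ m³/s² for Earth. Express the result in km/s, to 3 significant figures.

r = 6626 km = 6.626×10⁶ m.
Escape speed v_esc = √(2μ/r) = √(2 × 3.986×10¹⁴ / 6.626×10⁶) = √(1.203×10⁸) = 10970 m/s.
= 10.97 km/s.

v_esc ≈ 11.0 km/s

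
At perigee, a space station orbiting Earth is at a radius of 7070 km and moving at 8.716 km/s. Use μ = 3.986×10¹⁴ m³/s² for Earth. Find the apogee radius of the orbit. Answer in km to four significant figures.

apogee radius ≈ 14600 km

r_p = 7.070×10⁶ m.
Specific energy ε = v²/2 − μ/r = -1.839×10⁷ J/kg, so a = −μ/(2ε) = 1.083×10⁷ m.
The apsides satisfy r_p + r_a = 2a, so the apogee radius is 2a − r_p = 1.460×10⁷ m = 14599 km.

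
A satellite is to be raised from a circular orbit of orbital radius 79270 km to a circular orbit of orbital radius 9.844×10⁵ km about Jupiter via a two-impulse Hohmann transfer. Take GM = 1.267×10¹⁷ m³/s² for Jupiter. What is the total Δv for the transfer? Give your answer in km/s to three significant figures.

Δv_total ≈ 21.4 km/s

r₁ = 79270 km = 7.927×10⁷ m.
r₂ = 9.844×10⁵ km = 9.844×10⁸ m.
Transfer ellipse a_t = (r₁ + r₂)/2 = 5.318×10⁸ m.
At r₁: circular v_c1 = √(μ/r₁) = 39980 m/s; transfer-perijove v_p = √[μ(2/r₁ − 1/a_t)] = 54390 m/s.
Δv₁ = v_p − v_c1 = 14410 m/s.
At r₂: circular v_c2 = √(μ/r₂) = 11340 m/s; transfer-apojove v_a = √[μ(2/r₂ − 1/a_t)] = 4380 m/s.
Δv₂ = v_c2 − v_a = 6965 m/s.
Total Δv = Δv₁ + Δv₂ = 21380 m/s = 21.38 km/s.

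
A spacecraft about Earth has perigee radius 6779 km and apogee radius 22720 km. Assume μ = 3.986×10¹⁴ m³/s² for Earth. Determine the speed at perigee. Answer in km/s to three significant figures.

v ≈ 9.52 km/s

Semi-major axis a = (r_p + r_a)/2 = 14750 km = 1.475×10⁷ m.
Vis-viva: v² = μ(2/r − 1/a) = 3.986×10¹⁴ × (2.950×10⁻⁷ − 6.780×10⁻⁸) = 9.057×10⁷ m²/s².
v = 9517 m/s = 9.517 km/s.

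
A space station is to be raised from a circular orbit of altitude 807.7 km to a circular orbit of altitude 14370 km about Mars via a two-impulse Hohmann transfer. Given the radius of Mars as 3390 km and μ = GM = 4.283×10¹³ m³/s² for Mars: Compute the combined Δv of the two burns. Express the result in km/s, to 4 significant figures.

Δv_total ≈ 1.461 km/s

r₁ = 3390 + 807.7 = 4197.7 km = 4.1977×10⁶ m.
r₂ = 3390 + 14370 = 17760 km = 1.7760×10⁷ m.
Transfer ellipse a_t = (r₁ + r₂)/2 = 1.098×10⁷ m.
At r₁: circular v_c1 = √(μ/r₁) = 3194 m/s; transfer-periapsis v_p = √[μ(2/r₁ − 1/a_t)] = 4063 m/s.
Δv₁ = v_p − v_c1 = 868.4 m/s.
At r₂: circular v_c2 = √(μ/r₂) = 1553 m/s; transfer-apoapsis v_a = √[μ(2/r₂ − 1/a_t)] = 960.2 m/s.
Δv₂ = v_c2 − v_a = 592.7 m/s.
Total Δv = Δv₁ + Δv₂ = 1461 m/s = 1.461 km/s.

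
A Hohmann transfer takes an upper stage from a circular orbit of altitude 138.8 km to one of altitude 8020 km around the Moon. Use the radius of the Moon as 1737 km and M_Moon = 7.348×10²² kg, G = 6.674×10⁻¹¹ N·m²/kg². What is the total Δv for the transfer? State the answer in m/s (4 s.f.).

Δv_total ≈ 783.6 m/s

μ = GM = 6.674×10⁻¹¹ × 7.348×10²² = 4.904×10¹² m³/s².
r₁ = 1737 + 138.8 = 1875.8 km = 1.8758×10⁶ m.
r₂ = 1737 + 8020 = 9757.0 km = 9.7570×10⁶ m.
Transfer ellipse a_t = (r₁ + r₂)/2 = 5.816×10⁶ m.
At r₁: circular v_c1 = √(μ/r₁) = 1617 m/s; transfer-perilune v_p = √[μ(2/r₁ − 1/a_t)] = 2094 m/s.
Δv₁ = v_p − v_c1 = 477.3 m/s.
At r₂: circular v_c2 = √(μ/r₂) = 709.0 m/s; transfer-apolune v_a = √[μ(2/r₂ − 1/a_t)] = 402.6 m/s.
Δv₂ = v_c2 − v_a = 306.3 m/s.
Total Δv = Δv₁ + Δv₂ = 783.6 m/s.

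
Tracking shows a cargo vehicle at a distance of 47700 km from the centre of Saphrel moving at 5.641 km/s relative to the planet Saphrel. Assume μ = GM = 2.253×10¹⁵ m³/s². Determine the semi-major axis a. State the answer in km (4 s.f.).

a ≈ 35960 km

r = 4.770×10⁷ m.
Vis-viva rearranged: 1/a = 2/r − v²/μ = 4.193×10⁻⁸ − 1.412×10⁻⁸ = 2.780×10⁻⁸ m⁻¹.
a = 3.596×10⁷ m = 35965 km.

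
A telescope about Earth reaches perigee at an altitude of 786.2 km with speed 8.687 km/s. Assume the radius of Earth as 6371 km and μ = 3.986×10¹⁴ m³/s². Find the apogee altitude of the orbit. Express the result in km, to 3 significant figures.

r_p = 6371 + 786.2 = 7157.2 km = 7.157×10⁶ m.
Specific energy ε = v²/2 − μ/r = -1.796×10⁷ J/kg, so a = −μ/(2ε) = 1.110×10⁷ m.
The apsides satisfy r_p + r_a = 2a, so the apogee radius is 2a − r_p = 1.504×10⁷ m = 15036 km.
Apogee altitude = 15036 − 6371 = 8665.3 km.

apogee altitude ≈ 8670 km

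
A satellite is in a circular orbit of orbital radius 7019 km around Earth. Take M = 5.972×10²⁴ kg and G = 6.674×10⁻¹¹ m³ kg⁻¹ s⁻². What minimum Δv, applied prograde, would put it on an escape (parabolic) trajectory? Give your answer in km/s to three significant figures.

Δv ≈ 3.12 km/s

μ = GM = 6.674×10⁻¹¹ × 5.972×10²⁴ = 3.986×10¹⁴ m³/s².
r = 7019 km = 7.019×10⁶ m.
Circular speed v_c = √(μ/r) = 7536 m/s.
Escape speed v_esc = √(2μ/r) = √2 × v_c = 10660 m/s.
Δv = v_esc − v_c = 3121 m/s = 3.121 km/s.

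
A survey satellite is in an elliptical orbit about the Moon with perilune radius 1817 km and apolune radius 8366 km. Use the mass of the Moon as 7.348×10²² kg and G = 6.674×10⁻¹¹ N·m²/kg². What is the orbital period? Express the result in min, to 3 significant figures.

μ = GM = 6.674×10⁻¹¹ × 7.348×10²² = 4.904×10¹² m³/s².
Semi-major axis a = (r_p + r_a)/2 = (1817.0 + 8366.0)/2 = 5091.5 km = 5.092×10⁶ m.
By Kepler's third law T = 2π√(a³/μ) = 2π × 5.188×10³ = 3.260×10⁴ s.
= 543.3 min.

T ≈ 543 min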